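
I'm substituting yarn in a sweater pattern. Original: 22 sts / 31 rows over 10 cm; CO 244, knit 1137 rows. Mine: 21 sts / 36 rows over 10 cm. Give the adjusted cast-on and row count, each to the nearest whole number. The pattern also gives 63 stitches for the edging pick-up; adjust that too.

Stitches: 244 × 21/22 = 232.91 → 233.
Rows: 1137 × 36/31 = 1320.39 → 1320.
edging pick-up: 63 × 21/22 = 60.14 → 60.

Cast on 233 stitches; work 1320 rows; edging pick-up 60 stitches.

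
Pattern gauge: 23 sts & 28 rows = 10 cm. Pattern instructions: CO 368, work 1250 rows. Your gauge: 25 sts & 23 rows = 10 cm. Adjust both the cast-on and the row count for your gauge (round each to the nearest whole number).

Stitches: 368 × 25/23 = 400.00 → 400.
Rows: 1250 × 23/28 = 1026.79 → 1027.

Cast on 400 stitches; work 1027 rows.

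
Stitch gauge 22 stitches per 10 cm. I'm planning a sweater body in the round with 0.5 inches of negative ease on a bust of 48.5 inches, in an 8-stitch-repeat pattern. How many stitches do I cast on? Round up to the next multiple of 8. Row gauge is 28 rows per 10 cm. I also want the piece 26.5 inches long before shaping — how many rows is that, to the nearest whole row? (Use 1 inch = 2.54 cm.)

Finished = 48.5 − 0.5 = 48 inches.
48 inches × 2.54 = 121.92 cm.
22/10 = 2.2 sts per cm; 121.92 × 2.2 = 268.22 sts.
Next multiple of 8 → 272.
26.5 inches = 67.31 cm; × 2.8 = 188.47 → 188 rows.

Cast on 272 stitches; work 188 rows.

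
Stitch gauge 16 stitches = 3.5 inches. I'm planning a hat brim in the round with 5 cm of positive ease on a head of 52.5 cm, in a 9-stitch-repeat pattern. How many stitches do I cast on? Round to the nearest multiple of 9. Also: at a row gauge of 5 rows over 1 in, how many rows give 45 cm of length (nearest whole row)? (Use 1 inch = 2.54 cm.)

Cast on 99 stitches; work 89 rows.

Finished = 52.5 + 5 = 57.5 cm.
57.5 cm × 1/2.54 = 22.64 inches.
16/3.5 = 4.571 sts per in; 22.64 × 4.571 = 103.49 sts.
Nearest multiple of 9 → 99.
45 cm = 17.72 inches; × 5 = 88.58 → 89 rows.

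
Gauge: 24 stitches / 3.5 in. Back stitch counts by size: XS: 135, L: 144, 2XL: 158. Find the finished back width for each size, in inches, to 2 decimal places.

XS 19.69 inches; L 21.00 inches; 2XL 23.04 inches.

24/3.5 = 6.857 sts per in.
XS: 135 / 6.857 = 19.688 → 19.69 in.
L: 144 / 6.857 = 21.000 → 21.00 in.
2XL: 158 / 6.857 = 23.042 → 23.04 in.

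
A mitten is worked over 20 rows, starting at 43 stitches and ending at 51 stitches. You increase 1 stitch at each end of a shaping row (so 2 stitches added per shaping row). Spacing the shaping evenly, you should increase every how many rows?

Increase every 5th row.

Stitches to add: |51 − 43| = 8.
Shaping rows needed: 8 / 2 = 4.
20 rows / 4 = every 5 rows.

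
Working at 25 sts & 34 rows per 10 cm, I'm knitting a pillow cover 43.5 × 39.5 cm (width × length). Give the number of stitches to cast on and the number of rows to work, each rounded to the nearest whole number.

Stitch gauge = 25/10 = 2.5 sts/cm; 43.5 × 2.5 = 108.75 → 109 sts.
Row gauge = 34/10 = 3.4 rows/cm; 39.5 × 3.4 = 134.30 → 134 rows.

Cast on 109 stitches and work 134 rows.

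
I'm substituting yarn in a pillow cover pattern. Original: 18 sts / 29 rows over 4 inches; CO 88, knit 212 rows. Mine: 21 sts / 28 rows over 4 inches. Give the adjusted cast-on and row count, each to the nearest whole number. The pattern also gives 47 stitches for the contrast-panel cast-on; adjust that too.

Stitches: 88 × 21/18 = 102.67 → 103.
Rows: 212 × 28/29 = 204.69 → 205.
contrast-panel cast-on: 47 × 21/18 = 54.83 → 55.

Cast on 103 stitches; work 205 rows; contrast-panel cast-on 55 stitches.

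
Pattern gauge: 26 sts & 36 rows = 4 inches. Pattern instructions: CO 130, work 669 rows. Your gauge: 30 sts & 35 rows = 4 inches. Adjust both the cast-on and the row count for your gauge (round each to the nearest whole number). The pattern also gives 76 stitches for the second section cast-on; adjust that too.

Stitches: 130 × 30/26 = 150.00 → 150.
Rows: 669 × 35/36 = 650.42 → 650.
second section cast-on: 76 × 30/26 = 87.69 → 88.

Cast on 150 stitches; work 650 rows; second section cast-on 88 stitches.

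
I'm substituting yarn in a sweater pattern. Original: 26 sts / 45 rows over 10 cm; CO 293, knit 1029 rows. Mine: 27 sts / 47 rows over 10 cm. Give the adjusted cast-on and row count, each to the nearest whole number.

Cast on 304 stitches; work 1075 rows.

Stitches: 293 × 27/26 = 304.27 → 304.
Rows: 1029 × 47/45 = 1074.73 → 1075.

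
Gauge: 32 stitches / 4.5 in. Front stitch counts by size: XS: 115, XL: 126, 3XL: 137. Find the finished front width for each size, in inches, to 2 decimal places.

32/4.5 = 7.111 sts per in.
XS: 115 / 7.111 = 16.172 → 16.17 in.
XL: 126 / 7.111 = 17.719 → 17.72 in.
3XL: 137 / 7.111 = 19.266 → 19.27 in.

XS 16.17 inches; XL 17.72 inches; 3XL 19.27 inches.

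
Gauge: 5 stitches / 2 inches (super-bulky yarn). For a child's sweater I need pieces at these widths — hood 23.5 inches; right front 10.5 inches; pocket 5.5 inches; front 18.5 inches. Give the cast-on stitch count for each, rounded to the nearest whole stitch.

Rate = 5/2 = 2.5 sts per in.
hood: 23.5 × 2.5 = 58.75 → 59.
right front: 10.5 × 2.5 = 26.25 → 26.
pocket: 5.5 × 2.5 = 13.75 → 14.
front: 18.5 × 2.5 = 46.25 → 46.

hood 59; right front 26; pocket 14; front 46.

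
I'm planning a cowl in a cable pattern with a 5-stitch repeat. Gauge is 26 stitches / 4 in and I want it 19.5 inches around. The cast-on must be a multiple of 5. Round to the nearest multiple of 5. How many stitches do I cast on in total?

26 / 4 = 6.5 sts per inch.
19.5 × 6.5 = 126.75 sts.
Nearest multiple of 5: 125.

125 stitches.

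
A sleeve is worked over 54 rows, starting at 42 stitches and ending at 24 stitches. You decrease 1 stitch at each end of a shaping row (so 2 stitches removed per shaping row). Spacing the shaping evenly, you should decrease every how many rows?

Stitches to remove: |24 − 42| = 18.
Shaping rows needed: 18 / 2 = 9.
54 rows / 9 = every 6 rows.

Decrease every 6th row.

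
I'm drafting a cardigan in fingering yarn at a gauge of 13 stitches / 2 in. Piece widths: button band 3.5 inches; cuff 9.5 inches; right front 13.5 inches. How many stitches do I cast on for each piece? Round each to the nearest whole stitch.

Rate = 13/2 = 6.5 sts per in.
button band: 3.5 × 6.5 = 22.75 → 23.
cuff: 9.5 × 6.5 = 61.75 → 62.
right front: 13.5 × 6.5 = 87.75 → 88.

button band 23; cuff 62; right front 88.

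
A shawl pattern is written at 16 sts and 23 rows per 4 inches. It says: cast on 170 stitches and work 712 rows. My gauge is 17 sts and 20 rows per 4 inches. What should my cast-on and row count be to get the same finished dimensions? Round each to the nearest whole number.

Cast on 181 stitches; work 619 rows.

Stitches: 170 × 17/16 = 180.62 → 181.
Rows: 712 × 20/23 = 619.13 → 619.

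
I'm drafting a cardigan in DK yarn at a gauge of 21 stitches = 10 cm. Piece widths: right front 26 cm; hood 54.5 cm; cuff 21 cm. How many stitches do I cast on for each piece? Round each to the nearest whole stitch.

right front 55; hood 114; cuff 44.

Rate = 21/10 = 2.1 sts per cm.
right front: 26 × 2.1 = 54.60 → 55.
hood: 54.5 × 2.1 = 114.45 → 114.
cuff: 21 × 2.1 = 44.10 → 44.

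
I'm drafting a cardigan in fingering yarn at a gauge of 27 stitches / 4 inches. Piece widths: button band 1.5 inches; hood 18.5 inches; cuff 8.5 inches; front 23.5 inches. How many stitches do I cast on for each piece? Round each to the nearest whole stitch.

Rate = 27/4 = 6.75 sts per in.
button band: 1.5 × 6.75 = 10.12 → 10.
hood: 18.5 × 6.75 = 124.88 → 125.
cuff: 8.5 × 6.75 = 57.38 → 57.
front: 23.5 × 6.75 = 158.62 → 159.

button band 10; hood 125; cuff 57; front 159.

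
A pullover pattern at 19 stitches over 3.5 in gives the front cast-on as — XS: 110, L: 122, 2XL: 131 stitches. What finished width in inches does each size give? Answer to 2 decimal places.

19/3.5 = 5.429 sts per in.
XS: 110 / 5.429 = 20.263 → 20.26 in.
L: 122 / 5.429 = 22.474 → 22.47 in.
2XL: 131 / 5.429 = 24.132 → 24.13 in.

XS 20.26 inches; L 22.47 inches; 2XL 24.13 inches.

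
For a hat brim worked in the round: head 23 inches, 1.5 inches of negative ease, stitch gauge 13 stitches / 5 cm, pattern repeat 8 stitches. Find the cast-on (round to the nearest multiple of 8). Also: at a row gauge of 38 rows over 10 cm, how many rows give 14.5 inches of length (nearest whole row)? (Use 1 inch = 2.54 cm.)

Finished = 23 − 1.5 = 21.5 inches.
21.5 inches × 2.54 = 54.61 cm.
13/5 = 2.6 sts per cm; 54.61 × 2.6 = 141.99 sts.
Nearest multiple of 8 → 144.
14.5 inches = 36.83 cm; × 3.8 = 139.95 → 140 rows.

Cast on 144 stitches; work 140 rows.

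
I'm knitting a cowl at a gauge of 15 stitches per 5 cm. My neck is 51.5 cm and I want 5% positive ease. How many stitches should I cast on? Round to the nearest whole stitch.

Finished = 51.5 × 1.05 = 54.08 cm.
15 / 5 = 3 sts per cm.
54.08 × 3 = 162.22 sts.
→ 162 sts.

162 stitches.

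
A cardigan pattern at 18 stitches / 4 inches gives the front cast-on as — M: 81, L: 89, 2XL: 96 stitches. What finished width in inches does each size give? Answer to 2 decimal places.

18/4 = 4.5 sts per in.
M: 81 / 4.5 = 18.000 → 18.00 in.
L: 89 / 4.5 = 19.778 → 19.78 in.
2XL: 96 / 4.5 = 21.333 → 21.33 in.

M 18.00 inches; L 19.78 inches; 2XL 21.33 inches.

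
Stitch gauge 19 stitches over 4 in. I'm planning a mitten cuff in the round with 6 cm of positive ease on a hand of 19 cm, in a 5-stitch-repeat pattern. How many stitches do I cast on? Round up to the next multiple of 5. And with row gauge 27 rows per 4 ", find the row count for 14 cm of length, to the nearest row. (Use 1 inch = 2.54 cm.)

Finished = 19 + 6 = 25 cm.
25 cm × 1/2.54 = 9.84 inches.
19/4 = 4.75 sts per in; 9.84 × 4.75 = 46.75 sts.
Next multiple of 5 → 50.
14 cm = 5.51 inches; × 6.75 = 37.20 → 37 rows.

Cast on 50 stitches; work 37 rows.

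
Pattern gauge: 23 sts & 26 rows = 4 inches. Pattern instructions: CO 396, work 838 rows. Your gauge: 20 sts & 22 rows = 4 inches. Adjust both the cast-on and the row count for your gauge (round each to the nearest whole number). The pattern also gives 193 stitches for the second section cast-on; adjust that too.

Cast on 344 stitches; work 709 rows; second section cast-on 168 stitches.

Stitches: 396 × 20/23 = 344.35 → 344.
Rows: 838 × 22/26 = 709.08 → 709.
second section cast-on: 193 × 20/23 = 167.83 → 168.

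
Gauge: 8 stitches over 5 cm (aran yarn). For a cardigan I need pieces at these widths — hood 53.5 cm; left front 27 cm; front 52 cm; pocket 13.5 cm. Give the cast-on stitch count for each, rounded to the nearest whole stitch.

hood 86; left front 43; front 83; pocket 22.

Rate = 8/5 = 1.6 sts per cm.
hood: 53.5 × 1.6 = 85.60 → 86.
left front: 27 × 1.6 = 43.20 → 43.
front: 52 × 1.6 = 83.20 → 83.
pocket: 13.5 × 1.6 = 21.60 → 22.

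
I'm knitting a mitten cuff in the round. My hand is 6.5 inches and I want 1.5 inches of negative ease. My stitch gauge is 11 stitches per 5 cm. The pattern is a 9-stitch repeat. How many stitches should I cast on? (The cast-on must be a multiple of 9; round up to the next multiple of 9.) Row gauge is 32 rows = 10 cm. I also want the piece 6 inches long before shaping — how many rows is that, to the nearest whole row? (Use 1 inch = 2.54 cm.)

Cast on 36 stitches; work 49 rows.

Finished = 6.5 − 1.5 = 5 inches.
5 inches × 2.54 = 12.70 cm.
11/5 = 2.2 sts per cm; 12.70 × 2.2 = 27.94 sts.
Next multiple of 9 → 36.
6 inches = 15.24 cm; × 3.2 = 48.77 → 49 rows.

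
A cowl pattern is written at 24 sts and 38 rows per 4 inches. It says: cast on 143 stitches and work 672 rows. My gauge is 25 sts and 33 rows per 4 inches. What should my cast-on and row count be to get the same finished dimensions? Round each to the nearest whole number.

Stitches: 143 × 25/24 = 148.96 → 149.
Rows: 672 × 33/38 = 583.58 → 584.

Cast on 149 stitches; work 584 rows.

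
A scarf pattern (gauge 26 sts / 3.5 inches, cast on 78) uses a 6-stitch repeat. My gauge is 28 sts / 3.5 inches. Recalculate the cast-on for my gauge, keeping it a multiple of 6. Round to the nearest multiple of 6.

Cast on 84 stitches.

78 × 28 / 26 = 84.00.
Nearest multiple of 6: 84.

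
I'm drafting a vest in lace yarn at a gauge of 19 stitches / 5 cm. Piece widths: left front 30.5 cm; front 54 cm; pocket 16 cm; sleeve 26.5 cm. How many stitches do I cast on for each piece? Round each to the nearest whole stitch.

left front 116; front 205; pocket 61; sleeve 101.

Rate = 19/5 = 3.8 sts per cm.
left front: 30.5 × 3.8 = 115.90 → 116.
front: 54 × 3.8 = 205.20 → 205.
pocket: 16 × 3.8 = 60.80 → 61.
sleeve: 26.5 × 3.8 = 100.70 → 101.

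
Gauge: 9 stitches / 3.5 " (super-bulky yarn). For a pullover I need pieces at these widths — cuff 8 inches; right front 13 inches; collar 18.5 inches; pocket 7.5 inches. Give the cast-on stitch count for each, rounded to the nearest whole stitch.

cuff 21; right front 33; collar 48; pocket 19.

Rate = 9/3.5 = 2.571 sts per in.
cuff: 8 × 2.571 = 20.57 → 21.
right front: 13 × 2.571 = 33.43 → 33.
collar: 18.5 × 2.571 = 47.57 → 48.
pocket: 7.5 × 2.571 = 19.29 → 19.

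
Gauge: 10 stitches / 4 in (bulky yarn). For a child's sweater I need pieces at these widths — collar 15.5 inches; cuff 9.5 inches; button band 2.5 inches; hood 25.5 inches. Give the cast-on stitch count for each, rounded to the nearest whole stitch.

collar 39; cuff 24; button band 6; hood 64.

Rate = 10/4 = 2.5 sts per in.
collar: 15.5 × 2.5 = 38.75 → 39.
cuff: 9.5 × 2.5 = 23.75 → 24.
button band: 2.5 × 2.5 = 6.25 → 6.
hood: 25.5 × 2.5 = 63.75 → 64.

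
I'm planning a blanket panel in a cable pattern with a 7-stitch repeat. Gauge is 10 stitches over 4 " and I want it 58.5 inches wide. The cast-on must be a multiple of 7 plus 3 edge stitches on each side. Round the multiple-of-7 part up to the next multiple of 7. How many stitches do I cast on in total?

153 stitches.

10 / 4 = 2.5 sts per inch.
58.5 × 2.5 = 146.25 sts.
Less 6 edge sts → 140.25 for the repeat.
Next multiple of 7: 147.
Add back 6 edge sts → 153.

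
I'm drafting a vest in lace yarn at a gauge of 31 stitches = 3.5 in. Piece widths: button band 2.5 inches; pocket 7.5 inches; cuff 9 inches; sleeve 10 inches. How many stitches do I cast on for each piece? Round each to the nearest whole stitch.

Rate = 31/3.5 = 8.857 sts per in.
button band: 2.5 × 8.857 = 22.14 → 22.
pocket: 7.5 × 8.857 = 66.43 → 66.
cuff: 9 × 8.857 = 79.71 → 80.
sleeve: 10 × 8.857 = 88.57 → 89.

button band 22; pocket 66; cuff 80; sleeve 89.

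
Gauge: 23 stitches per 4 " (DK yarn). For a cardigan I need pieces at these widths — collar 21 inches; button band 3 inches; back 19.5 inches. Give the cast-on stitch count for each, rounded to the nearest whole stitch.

collar 121; button band 17; back 112.

Rate = 23/4 = 5.75 sts per in.
collar: 21 × 5.75 = 120.75 → 121.
button band: 3 × 5.75 = 17.25 → 17.
back: 19.5 × 5.75 = 112.12 → 112.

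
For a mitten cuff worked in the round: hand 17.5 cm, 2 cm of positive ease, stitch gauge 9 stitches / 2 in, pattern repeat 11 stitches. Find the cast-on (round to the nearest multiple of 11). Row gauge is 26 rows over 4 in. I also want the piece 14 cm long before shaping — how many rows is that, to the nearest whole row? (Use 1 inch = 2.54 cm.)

Finished = 17.5 + 2 = 19.5 cm.
19.5 cm × 1/2.54 = 7.68 inches.
9/2 = 4.5 sts per in; 7.68 × 4.5 = 34.55 sts.
Nearest multiple of 11 → 33.
14 cm = 5.51 inches; × 6.5 = 35.83 → 36 rows.

Cast on 33 stitches; work 36 rows.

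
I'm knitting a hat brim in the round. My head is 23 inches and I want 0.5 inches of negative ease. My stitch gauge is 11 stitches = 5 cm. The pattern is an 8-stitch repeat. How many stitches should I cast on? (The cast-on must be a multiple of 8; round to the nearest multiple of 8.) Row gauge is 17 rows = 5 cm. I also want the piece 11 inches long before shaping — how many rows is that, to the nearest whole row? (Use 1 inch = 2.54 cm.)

Finished = 23 − 0.5 = 22.5 inches.
22.5 inches × 2.54 = 57.15 cm.
11/5 = 2.2 sts per cm; 57.15 × 2.2 = 125.73 sts.
Nearest multiple of 8 → 128.
11 inches = 27.94 cm; × 3.4 = 95.00 → 95 rows.

Cast on 128 stitches; work 95 rows.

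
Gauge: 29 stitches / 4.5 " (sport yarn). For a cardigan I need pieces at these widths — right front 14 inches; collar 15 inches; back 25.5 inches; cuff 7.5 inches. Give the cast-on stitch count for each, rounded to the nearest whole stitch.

right front 90; collar 97; back 164; cuff 48.

Rate = 29/4.5 = 6.444 sts per in.
right front: 14 × 6.444 = 90.22 → 90.
collar: 15 × 6.444 = 96.67 → 97.
back: 25.5 × 6.444 = 164.33 → 164.
cuff: 7.5 × 6.444 = 48.33 → 48.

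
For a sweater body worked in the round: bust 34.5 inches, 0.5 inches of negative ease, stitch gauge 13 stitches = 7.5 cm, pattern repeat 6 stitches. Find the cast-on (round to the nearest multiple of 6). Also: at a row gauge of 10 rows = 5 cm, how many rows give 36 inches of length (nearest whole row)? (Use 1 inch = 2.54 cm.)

Finished = 34.5 − 0.5 = 34 inches.
34 inches × 2.54 = 86.36 cm.
13/7.5 = 1.733 sts per cm; 86.36 × 1.733 = 149.69 sts.
Nearest multiple of 6 → 150.
36 inches = 91.44 cm; × 2 = 182.88 → 183 rows.

Cast on 150 stitches; work 183 rows.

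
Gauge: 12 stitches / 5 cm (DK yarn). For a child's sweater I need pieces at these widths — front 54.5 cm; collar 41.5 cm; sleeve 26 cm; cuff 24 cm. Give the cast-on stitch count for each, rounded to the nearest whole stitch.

Rate = 12/5 = 2.4 sts per cm.
front: 54.5 × 2.4 = 130.80 → 131.
collar: 41.5 × 2.4 = 99.60 → 100.
sleeve: 26 × 2.4 = 62.40 → 62.
cuff: 24 × 2.4 = 57.60 → 58.

front 131; collar 100; sleeve 62; cuff 58.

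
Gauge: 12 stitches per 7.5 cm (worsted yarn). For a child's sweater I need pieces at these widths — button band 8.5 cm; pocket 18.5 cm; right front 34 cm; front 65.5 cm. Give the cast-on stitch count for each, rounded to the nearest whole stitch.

Rate = 12/7.5 = 1.6 sts per cm.
button band: 8.5 × 1.6 = 13.60 → 14.
pocket: 18.5 × 1.6 = 29.60 → 30.
right front: 34 × 1.6 = 54.40 → 54.
front: 65.5 × 1.6 = 104.80 → 105.

button band 14; pocket 30; right front 54; front 105.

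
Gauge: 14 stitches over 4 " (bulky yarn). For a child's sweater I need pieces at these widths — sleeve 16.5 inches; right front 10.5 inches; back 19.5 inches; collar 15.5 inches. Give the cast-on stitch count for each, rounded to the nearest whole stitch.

sleeve 58; right front 37; back 68; collar 54.

Rate = 14/4 = 3.5 sts per in.
sleeve: 16.5 × 3.5 = 57.75 → 58.
right front: 10.5 × 3.5 = 36.75 → 37.
back: 19.5 × 3.5 = 68.25 → 68.
collar: 15.5 × 3.5 = 54.25 → 54.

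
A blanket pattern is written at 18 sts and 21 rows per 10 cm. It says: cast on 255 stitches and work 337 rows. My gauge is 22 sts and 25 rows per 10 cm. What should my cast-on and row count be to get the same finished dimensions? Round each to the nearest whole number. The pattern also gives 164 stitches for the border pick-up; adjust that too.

Stitches: 255 × 22/18 = 311.67 → 312.
Rows: 337 × 25/21 = 401.19 → 401.
border pick-up: 164 × 22/18 = 200.44 → 200.

Cast on 312 stitches; work 401 rows; border pick-up 200 stitches.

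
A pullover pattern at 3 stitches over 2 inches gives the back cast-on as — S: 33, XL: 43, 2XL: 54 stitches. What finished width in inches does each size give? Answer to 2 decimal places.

3/2 = 1.5 sts per in.
S: 33 / 1.5 = 22.000 → 22.00 in.
XL: 43 / 1.5 = 28.667 → 28.67 in.
2XL: 54 / 1.5 = 36.000 → 36.00 in.

S 22.00 inches; XL 28.67 inches; 2XL 36.00 inches.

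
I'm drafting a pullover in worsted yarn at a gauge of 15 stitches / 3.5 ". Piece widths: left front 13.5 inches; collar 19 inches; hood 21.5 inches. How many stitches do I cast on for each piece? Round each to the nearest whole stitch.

left front 58; collar 81; hood 92.

Rate = 15/3.5 = 4.286 sts per in.
left front: 13.5 × 4.286 = 57.86 → 58.
collar: 19 × 4.286 = 81.43 → 81.
hood: 21.5 × 4.286 = 92.14 → 92.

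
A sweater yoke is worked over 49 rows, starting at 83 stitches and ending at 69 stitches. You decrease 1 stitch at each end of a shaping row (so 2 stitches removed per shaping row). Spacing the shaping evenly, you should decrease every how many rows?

Stitches to remove: |69 − 83| = 14.
Shaping rows needed: 14 / 2 = 7.
49 rows / 7 = every 7 rows.

Decrease every 7th row.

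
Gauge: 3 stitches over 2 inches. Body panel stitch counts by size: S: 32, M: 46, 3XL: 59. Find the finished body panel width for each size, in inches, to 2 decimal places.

3/2 = 1.5 sts per in.
S: 32 / 1.5 = 21.333 → 21.33 in.
M: 46 / 1.5 = 30.667 → 30.67 in.
3XL: 59 / 1.5 = 39.333 → 39.33 in.

S 21.33 inches; M 30.67 inches; 3XL 39.33 inches.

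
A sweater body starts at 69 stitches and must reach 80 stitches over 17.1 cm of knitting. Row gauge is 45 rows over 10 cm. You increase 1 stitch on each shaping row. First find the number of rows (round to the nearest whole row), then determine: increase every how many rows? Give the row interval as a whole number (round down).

Rows = 17.1 × 4.5 = 77.0 → 77 rows.
Stitches to add: 11 → 11 shaping rows (at 1 st each).
77 / 11 = 7.00 → every 7 rows.

Increase every 7th row.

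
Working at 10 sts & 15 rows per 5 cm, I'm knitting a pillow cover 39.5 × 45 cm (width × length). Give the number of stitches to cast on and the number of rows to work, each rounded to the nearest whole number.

Cast on 79 stitches and work 135 rows.

Stitch gauge = 10/5 = 2 sts/cm; 39.5 × 2 = 79.00 → 79 sts.
Row gauge = 15/5 = 3 rows/cm; 45 × 3 = 135.00 → 135 rows.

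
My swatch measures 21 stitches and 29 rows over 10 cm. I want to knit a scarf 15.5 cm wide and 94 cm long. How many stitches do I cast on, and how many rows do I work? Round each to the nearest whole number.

Stitch gauge = 21/10 = 2.1 sts/cm; 15.5 × 2.1 = 32.55 → 33 sts.
Row gauge = 29/10 = 2.9 rows/cm; 94 × 2.9 = 272.60 → 273 rows.

Cast on 33 stitches and work 273 rows.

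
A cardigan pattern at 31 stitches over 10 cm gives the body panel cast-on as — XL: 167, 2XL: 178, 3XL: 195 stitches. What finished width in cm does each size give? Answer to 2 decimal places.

XL 53.87 cm; 2XL 57.42 cm; 3XL 62.90 cm.

31/10 = 3.1 sts per cm.
XL: 167 / 3.1 = 53.871 → 53.87 cm.
2XL: 178 / 3.1 = 57.419 → 57.42 cm.
3XL: 195 / 3.1 = 62.903 → 62.90 cm.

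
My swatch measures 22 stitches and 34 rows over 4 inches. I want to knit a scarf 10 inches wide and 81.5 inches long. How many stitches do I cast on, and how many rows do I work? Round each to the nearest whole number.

Cast on 55 stitches and work 693 rows.

Stitch gauge = 22/4 = 5.5 sts/in; 10 × 5.5 = 55.00 → 55 sts.
Row gauge = 34/4 = 8.5 rows/in; 81.5 × 8.5 = 692.75 → 693 rows.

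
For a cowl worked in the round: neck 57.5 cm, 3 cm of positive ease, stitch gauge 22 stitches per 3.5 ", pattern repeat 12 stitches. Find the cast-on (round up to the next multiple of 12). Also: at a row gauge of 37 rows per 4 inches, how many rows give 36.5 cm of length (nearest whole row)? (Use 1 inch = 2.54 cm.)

Cast on 156 stitches; work 133 rows.

Finished = 57.5 + 3 = 60.5 cm.
60.5 cm × 1/2.54 = 23.82 inches.
22/3.5 = 6.286 sts per in; 23.82 × 6.286 = 149.72 sts.
Next multiple of 12 → 156.
36.5 cm = 14.37 inches; × 9.25 = 132.92 → 133 rows.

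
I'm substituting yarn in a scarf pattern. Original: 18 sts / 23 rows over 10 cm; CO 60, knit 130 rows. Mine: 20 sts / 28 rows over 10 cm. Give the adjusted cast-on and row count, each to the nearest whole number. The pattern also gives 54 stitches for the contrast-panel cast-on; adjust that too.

Cast on 67 stitches; work 158 rows; contrast-panel cast-on 60 stitches.

Stitches: 60 × 20/18 = 66.67 → 67.
Rows: 130 × 28/23 = 158.26 → 158.
contrast-panel cast-on: 54 × 20/18 = 60.00 → 60.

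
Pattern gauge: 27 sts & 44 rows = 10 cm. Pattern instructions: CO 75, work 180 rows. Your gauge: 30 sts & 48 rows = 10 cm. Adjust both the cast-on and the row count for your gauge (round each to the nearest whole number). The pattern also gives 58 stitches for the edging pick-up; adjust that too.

Stitches: 75 × 30/27 = 83.33 → 83.
Rows: 180 × 48/44 = 196.36 → 196.
edging pick-up: 58 × 30/27 = 64.44 → 64.

Cast on 83 stitches; work 196 rows; edging pick-up 64 stitches.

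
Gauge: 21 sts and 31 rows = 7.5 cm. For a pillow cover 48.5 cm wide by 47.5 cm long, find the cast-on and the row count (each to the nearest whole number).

Cast on 136 stitches and work 196 rows.

Stitch gauge = 21/7.5 = 2.8 sts/cm; 48.5 × 2.8 = 135.80 → 136 sts.
Row gauge = 31/7.5 = 4.133 rows/cm; 47.5 × 4.133 = 196.33 → 196 rows.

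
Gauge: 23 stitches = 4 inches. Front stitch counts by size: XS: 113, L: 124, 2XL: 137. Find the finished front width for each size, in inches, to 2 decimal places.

23/4 = 5.75 sts per in.
XS: 113 / 5.75 = 19.652 → 19.65 in.
L: 124 / 5.75 = 21.565 → 21.57 in.
2XL: 137 / 5.75 = 23.826 → 23.83 in.

XS 19.65 inches; L 21.57 inches; 2XL 23.83 inches.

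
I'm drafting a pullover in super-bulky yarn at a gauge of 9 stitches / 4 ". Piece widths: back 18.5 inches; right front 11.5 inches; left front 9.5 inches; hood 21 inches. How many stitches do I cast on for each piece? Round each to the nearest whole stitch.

back 42; right front 26; left front 21; hood 47.

Rate = 9/4 = 2.25 sts per in.
back: 18.5 × 2.25 = 41.62 → 42.
right front: 11.5 × 2.25 = 25.88 → 26.
left front: 9.5 × 2.25 = 21.38 → 21.
hood: 21 × 2.25 = 47.25 → 47.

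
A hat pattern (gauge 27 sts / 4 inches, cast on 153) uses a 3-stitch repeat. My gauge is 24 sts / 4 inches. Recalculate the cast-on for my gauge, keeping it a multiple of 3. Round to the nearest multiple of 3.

135 stitches.

153 × 24 / 27 = 136.00.
Nearest multiple of 3: 135.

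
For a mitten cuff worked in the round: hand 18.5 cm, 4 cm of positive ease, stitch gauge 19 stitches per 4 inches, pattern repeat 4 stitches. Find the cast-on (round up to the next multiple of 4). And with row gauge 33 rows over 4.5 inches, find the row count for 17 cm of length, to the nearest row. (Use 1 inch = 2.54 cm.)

Finished = 18.5 + 4 = 22.5 cm.
22.5 cm × 1/2.54 = 8.86 inches.
19/4 = 4.75 sts per in; 8.86 × 4.75 = 42.08 sts.
Next multiple of 4 → 44.
17 cm = 6.69 inches; × 7.333 = 49.08 → 49 rows.

Cast on 44 stitches; work 49 rows.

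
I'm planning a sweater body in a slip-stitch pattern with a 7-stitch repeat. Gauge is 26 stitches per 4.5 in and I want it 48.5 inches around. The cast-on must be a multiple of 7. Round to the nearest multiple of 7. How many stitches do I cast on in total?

26 / 4.5 = 5.778 sts per inch.
48.5 × 5.778 = 280.22 sts.
Nearest multiple of 7: 280.

280 stitches.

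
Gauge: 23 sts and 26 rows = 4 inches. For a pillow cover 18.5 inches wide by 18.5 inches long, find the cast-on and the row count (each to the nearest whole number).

Cast on 106 stitches and work 120 rows.

Stitch gauge = 23/4 = 5.75 sts/in; 18.5 × 5.75 = 106.38 → 106 sts.
Row gauge = 26/4 = 6.5 rows/in; 18.5 × 6.5 = 120.25 → 120 rows.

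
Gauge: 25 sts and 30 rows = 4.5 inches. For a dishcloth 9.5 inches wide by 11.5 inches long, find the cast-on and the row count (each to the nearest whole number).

Cast on 53 stitches and work 77 rows.

Stitch gauge = 25/4.5 = 5.556 sts/in; 9.5 × 5.556 = 52.78 → 53 sts.
Row gauge = 30/4.5 = 6.667 rows/in; 11.5 × 6.667 = 76.67 → 77 rows.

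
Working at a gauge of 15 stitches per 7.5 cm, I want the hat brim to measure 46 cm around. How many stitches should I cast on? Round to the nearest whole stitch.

15 stitches / 7.5 cm = 2 stitches per cm.
46 × 2 = 92.00 stitches.

Cast on 92 stitches.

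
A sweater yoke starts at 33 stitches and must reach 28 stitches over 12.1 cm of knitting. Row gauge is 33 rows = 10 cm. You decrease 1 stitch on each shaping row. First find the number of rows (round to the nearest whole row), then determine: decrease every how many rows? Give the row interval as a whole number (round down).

Decrease every 8th row.

Rows = 12.1 × 3.3 = 39.9 → 40 rows.
Stitches to remove: 5 → 5 shaping rows (at 1 st each).
40 / 5 = 8.00 → every 8 rows.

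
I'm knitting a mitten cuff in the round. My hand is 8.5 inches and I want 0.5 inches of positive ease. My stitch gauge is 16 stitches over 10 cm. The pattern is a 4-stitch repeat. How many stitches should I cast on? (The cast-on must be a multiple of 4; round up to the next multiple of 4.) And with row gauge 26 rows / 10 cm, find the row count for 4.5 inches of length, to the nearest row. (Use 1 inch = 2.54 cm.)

Cast on 40 stitches; work 30 rows.

Finished = 8.5 + 0.5 = 9 inches.
9 inches × 2.54 = 22.86 cm.
16/10 = 1.6 sts per cm; 22.86 × 1.6 = 36.58 sts.
Next multiple of 4 → 40.
4.5 inches = 11.43 cm; × 2.6 = 29.72 → 30 rows.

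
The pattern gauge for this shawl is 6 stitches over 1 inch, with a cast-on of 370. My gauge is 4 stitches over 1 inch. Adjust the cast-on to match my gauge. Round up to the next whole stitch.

Scale factor = 4 / 6 = 0.667.
370 × 4 / 6 = 246.67 sts.
→ 247 sts.

Cast on 247 stitches.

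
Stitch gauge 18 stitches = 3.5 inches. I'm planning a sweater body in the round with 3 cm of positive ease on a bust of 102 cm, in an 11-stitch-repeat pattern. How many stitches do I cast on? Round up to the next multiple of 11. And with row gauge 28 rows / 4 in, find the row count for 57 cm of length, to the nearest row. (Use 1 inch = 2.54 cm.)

Cast on 220 stitches; work 157 rows.

Finished = 102 + 3 = 105 cm.
105 cm × 1/2.54 = 41.34 inches.
18/3.5 = 5.143 sts per in; 41.34 × 5.143 = 212.60 sts.
Next multiple of 11 → 220.
57 cm = 22.44 inches; × 7 = 157.09 → 157 rows.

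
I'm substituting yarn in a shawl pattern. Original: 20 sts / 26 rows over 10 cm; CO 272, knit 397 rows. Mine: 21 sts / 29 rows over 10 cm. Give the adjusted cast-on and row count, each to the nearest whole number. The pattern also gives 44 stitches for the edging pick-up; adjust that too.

Cast on 286 stitches; work 443 rows; edging pick-up 46 stitches.

Stitches: 272 × 21/20 = 285.60 → 286.
Rows: 397 × 29/26 = 442.81 → 443.
edging pick-up: 44 × 21/20 = 46.20 → 46.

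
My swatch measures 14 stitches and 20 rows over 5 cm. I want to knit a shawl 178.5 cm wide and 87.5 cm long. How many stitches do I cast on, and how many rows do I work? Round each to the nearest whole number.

Stitch gauge = 14/5 = 2.8 sts/cm; 178.5 × 2.8 = 499.80 → 500 sts.
Row gauge = 20/5 = 4 rows/cm; 87.5 × 4 = 350.00 → 350 rows.

Cast on 500 stitches and work 350 rows.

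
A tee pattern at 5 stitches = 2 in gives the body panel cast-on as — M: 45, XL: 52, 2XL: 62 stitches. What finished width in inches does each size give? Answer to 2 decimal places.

M 18.00 inches; XL 20.80 inches; 2XL 24.80 inches.

5/2 = 2.5 sts per in.
M: 45 / 2.5 = 18.000 → 18.00 in.
XL: 52 / 2.5 = 20.800 → 20.80 in.
2XL: 62 / 2.5 = 24.800 → 24.80 in.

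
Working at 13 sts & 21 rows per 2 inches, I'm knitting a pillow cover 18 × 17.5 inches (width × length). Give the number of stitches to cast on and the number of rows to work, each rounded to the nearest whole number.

Stitch gauge = 13/2 = 6.5 sts/in; 18 × 6.5 = 117.00 → 117 sts.
Row gauge = 21/2 = 10.5 rows/in; 17.5 × 10.5 = 183.75 → 184 rows.

Cast on 117 stitches and work 184 rows.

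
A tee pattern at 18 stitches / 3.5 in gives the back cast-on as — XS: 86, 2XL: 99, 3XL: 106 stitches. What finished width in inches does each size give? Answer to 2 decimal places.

18/3.5 = 5.143 sts per in.
XS: 86 / 5.143 = 16.722 → 16.72 in.
2XL: 99 / 5.143 = 19.250 → 19.25 in.
3XL: 106 / 5.143 = 20.611 → 20.61 in.

XS 16.72 inches; 2XL 19.25 inches; 3XL 20.61 inches.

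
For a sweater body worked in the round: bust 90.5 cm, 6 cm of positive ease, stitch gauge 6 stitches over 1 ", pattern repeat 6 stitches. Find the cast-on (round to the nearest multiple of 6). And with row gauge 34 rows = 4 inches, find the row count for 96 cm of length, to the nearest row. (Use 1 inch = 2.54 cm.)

Finished = 90.5 + 6 = 96.5 cm.
96.5 cm × 1/2.54 = 37.99 inches.
6/1 = 6 sts per in; 37.99 × 6 = 227.95 sts.
Nearest multiple of 6 → 228.
96 cm = 37.80 inches; × 8.5 = 321.26 → 321 rows.

Cast on 228 stitches; work 321 rows.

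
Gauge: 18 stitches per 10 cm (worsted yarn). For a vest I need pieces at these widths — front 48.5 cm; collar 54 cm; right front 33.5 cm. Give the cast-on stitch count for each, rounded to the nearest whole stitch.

Rate = 18/10 = 1.8 sts per cm.
front: 48.5 × 1.8 = 87.30 → 87.
collar: 54 × 1.8 = 97.20 → 97.
right front: 33.5 × 1.8 = 60.30 → 60.

front 87; collar 97; right front 60.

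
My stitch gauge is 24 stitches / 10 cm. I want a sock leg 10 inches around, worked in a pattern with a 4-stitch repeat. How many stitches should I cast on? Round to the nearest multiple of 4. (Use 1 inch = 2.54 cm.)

Cast on 60 stitches.

10 in = 10 × 2.54 = 25.40 cm.
24 / 10 = 2.4 sts/cm.
25.40 × 2.4 = 60.96 sts.
→ 60.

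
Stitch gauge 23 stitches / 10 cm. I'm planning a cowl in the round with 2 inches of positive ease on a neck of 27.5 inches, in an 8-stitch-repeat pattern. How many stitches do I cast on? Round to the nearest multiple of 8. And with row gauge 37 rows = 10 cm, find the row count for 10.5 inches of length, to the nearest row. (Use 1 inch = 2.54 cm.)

Finished = 27.5 + 2 = 29.5 inches.
29.5 inches × 2.54 = 74.93 cm.
23/10 = 2.3 sts per cm; 74.93 × 2.3 = 172.34 sts.
Nearest multiple of 8 → 176.
10.5 inches = 26.67 cm; × 3.7 = 98.68 → 99 rows.

Cast on 176 stitches; work 99 rows.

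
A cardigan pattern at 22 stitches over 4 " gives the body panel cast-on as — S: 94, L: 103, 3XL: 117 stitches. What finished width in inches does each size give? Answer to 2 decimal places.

22/4 = 5.5 sts per in.
S: 94 / 5.5 = 17.091 → 17.09 in.
L: 103 / 5.5 = 18.727 → 18.73 in.
3XL: 117 / 5.5 = 21.273 → 21.27 in.

S 17.09 inches; L 18.73 inches; 3XL 21.27 inches.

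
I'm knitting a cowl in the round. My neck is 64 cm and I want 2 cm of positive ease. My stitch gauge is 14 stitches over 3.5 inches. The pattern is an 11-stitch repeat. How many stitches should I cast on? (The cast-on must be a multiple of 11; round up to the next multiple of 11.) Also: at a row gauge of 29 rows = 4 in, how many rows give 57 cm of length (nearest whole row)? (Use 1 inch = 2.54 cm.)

Finished = 64 + 2 = 66 cm.
66 cm × 1/2.54 = 25.98 inches.
14/3.5 = 4 sts per in; 25.98 × 4 = 103.94 sts.
Next multiple of 11 → 110.
57 cm = 22.44 inches; × 7.25 = 162.70 → 163 rows.

Cast on 110 stitches; work 163 rows.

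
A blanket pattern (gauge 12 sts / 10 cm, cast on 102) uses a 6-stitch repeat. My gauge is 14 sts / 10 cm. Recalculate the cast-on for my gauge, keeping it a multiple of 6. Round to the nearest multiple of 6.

Cast on 120 stitches.

102 × 14 / 12 = 119.00.
Nearest multiple of 6: 120.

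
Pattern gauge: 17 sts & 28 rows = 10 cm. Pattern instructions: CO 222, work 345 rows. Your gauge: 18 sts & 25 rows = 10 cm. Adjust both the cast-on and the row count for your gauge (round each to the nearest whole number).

Stitches: 222 × 18/17 = 235.06 → 235.
Rows: 345 × 25/28 = 308.04 → 308.

Cast on 235 stitches; work 308 rows.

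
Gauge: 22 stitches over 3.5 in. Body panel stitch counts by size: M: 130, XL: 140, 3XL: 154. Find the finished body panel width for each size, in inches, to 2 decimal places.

22/3.5 = 6.286 sts per in.
M: 130 / 6.286 = 20.682 → 20.68 in.
XL: 140 / 6.286 = 22.273 → 22.27 in.
3XL: 154 / 6.286 = 24.500 → 24.50 in.

M 20.68 inches; XL 22.27 inches; 3XL 24.50 inches.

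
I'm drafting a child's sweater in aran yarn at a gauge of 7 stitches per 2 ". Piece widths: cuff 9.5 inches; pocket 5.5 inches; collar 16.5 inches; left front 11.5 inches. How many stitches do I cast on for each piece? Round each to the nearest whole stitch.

Rate = 7/2 = 3.5 sts per in.
cuff: 9.5 × 3.5 = 33.25 → 33.
pocket: 5.5 × 3.5 = 19.25 → 19.
collar: 16.5 × 3.5 = 57.75 → 58.
left front: 11.5 × 3.5 = 40.25 → 40.

cuff 33; pocket 19; collar 58; left front 40.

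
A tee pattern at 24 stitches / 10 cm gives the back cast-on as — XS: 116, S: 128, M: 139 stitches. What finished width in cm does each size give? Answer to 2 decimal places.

24/10 = 2.4 sts per cm.
XS: 116 / 2.4 = 48.333 → 48.33 cm.
S: 128 / 2.4 = 53.333 → 53.33 cm.
M: 139 / 2.4 = 57.917 → 57.92 cm.

XS 48.33 cm; S 53.33 cm; M 57.92 cm.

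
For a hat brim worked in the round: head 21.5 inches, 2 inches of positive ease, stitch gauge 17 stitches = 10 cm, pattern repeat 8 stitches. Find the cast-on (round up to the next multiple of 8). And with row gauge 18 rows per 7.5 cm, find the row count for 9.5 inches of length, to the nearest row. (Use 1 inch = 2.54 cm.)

Finished = 21.5 + 2 = 23.5 inches.
23.5 inches × 2.54 = 59.69 cm.
17/10 = 1.7 sts per cm; 59.69 × 1.7 = 101.47 sts.
Next multiple of 8 → 104.
9.5 inches = 24.13 cm; × 2.4 = 57.91 → 58 rows.

Cast on 104 stitches; work 58 rows.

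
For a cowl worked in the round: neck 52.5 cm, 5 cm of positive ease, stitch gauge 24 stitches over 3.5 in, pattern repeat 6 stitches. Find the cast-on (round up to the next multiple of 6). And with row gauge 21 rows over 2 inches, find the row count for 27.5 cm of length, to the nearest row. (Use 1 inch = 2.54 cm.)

Cast on 156 stitches; work 114 rows.

Finished = 52.5 + 5 = 57.5 cm.
57.5 cm × 1/2.54 = 22.64 inches.
24/3.5 = 6.857 sts per in; 22.64 × 6.857 = 155.23 sts.
Next multiple of 6 → 156.
27.5 cm = 10.83 inches; × 10.5 = 113.68 → 114 rows.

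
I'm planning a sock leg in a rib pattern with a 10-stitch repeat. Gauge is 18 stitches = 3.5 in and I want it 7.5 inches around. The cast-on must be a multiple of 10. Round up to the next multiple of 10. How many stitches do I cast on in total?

40 stitches.

18 / 3.5 = 5.143 sts per inch.
7.5 × 5.143 = 38.57 sts.
Next multiple of 10: 40.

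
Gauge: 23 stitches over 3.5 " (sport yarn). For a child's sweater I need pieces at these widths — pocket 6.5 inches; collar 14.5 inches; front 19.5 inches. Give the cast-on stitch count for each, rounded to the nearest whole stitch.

Rate = 23/3.5 = 6.571 sts per in.
pocket: 6.5 × 6.571 = 42.71 → 43.
collar: 14.5 × 6.571 = 95.29 → 95.
front: 19.5 × 6.571 = 128.14 → 128.

pocket 43; collar 95; front 128.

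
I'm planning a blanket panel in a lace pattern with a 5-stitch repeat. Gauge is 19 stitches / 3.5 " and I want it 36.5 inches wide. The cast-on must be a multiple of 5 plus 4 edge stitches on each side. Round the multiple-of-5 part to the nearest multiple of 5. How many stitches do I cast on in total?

198 stitches.

19 / 3.5 = 5.429 sts per inch.
36.5 × 5.429 = 198.14 sts.
Less 8 edge sts → 190.14 for the repeat.
Nearest multiple of 5: 190.
Add back 8 edge sts → 198.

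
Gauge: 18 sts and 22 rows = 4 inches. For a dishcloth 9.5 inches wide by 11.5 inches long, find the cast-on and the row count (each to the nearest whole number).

Cast on 43 stitches and work 63 rows.

Stitch gauge = 18/4 = 4.5 sts/in; 9.5 × 4.5 = 42.75 → 43 sts.
Row gauge = 22/4 = 5.5 rows/in; 11.5 × 5.5 = 63.25 → 63 rows.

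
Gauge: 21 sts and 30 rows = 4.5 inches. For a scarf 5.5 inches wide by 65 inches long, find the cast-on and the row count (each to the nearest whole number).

Stitch gauge = 21/4.5 = 4.667 sts/in; 5.5 × 4.667 = 25.67 → 26 sts.
Row gauge = 30/4.5 = 6.667 rows/in; 65 × 6.667 = 433.33 → 433 rows.

Cast on 26 stitches and work 433 rows.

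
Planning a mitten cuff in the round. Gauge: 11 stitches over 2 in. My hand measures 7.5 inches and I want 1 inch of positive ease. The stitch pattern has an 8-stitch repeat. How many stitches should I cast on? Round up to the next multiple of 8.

48 stitches.

Finished = 7.5 + 1 = 8.5 inches.
11 / 2 = 5.5 sts/in.
8.5 × 5.5 = 46.75 sts.
Next multiple of 8: 48.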